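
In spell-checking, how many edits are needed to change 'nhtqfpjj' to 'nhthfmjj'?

Let D[i][j] be the edit distance between the first i characters of 'nhtqfpjj' and the first j characters of 'nhthfmjj', with D[i][0] = i, D[0][j] = j, and D[i][j] = D[i-1][j-1] if the characters match, else 1 + min(D[i-1][j], D[i][j-1], D[i-1][j-1]). Filling the table (rows: prefixes of 'nhtqfpjj', columns: prefixes of 'nhthfmjj'):
     ε  n  h  t  h  f  m  j  j
  ε  0  1  2  3  4  5  6  7  8
  n  1  0  1  2  3  4  5  6  7
  h  2  1  0  1  2  3  4  5  6
  t  3  2  1  0  1  2  3  4  5
  q  4  3  2  1  1  2  3  4  5
  f  5  4  3  2  2  1  2  3  4
  p  6  5  4  3  3  2  2  3  4
  j  7  6  5  4  4  3  3  2  3
  j  8  7  6  5  5  4  4  3  2
The bottom-right entry gives D[8][8] = 2, so no sequence of fewer than 2 edits works. Backtracking through the table gives one optimal edit sequence (2 edits):
  nhtqfpjj → nhthfpjj (sub q→h @4)
  nhthfpjj → nhthfmjj (sub p→m @6)
Edit distance = 2.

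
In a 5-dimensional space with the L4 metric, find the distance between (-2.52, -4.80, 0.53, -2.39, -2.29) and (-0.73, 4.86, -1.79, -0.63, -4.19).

(Σ|x_i - y_i|^4)^(1/4) = (|-2.52 - (-0.73)|^4 + |-4.8 - 4.86|^4 + |0.53 - (-1.79)|^4 + |-2.39 - (-0.63)|^4 + |-2.29 - (-4.19)|^4)^(1/4)
= (1.79^4 + 9.66^4 + 2.32^4 + 1.76^4 + 1.9^4)^(1/4) ≈ (10.2663 + 8707.8012 + 28.9702 + 9.5951 + 13.0321)^(1/4) = (8769.6649)^(1/4) ≈ 9.6771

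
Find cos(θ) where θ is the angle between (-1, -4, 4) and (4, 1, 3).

With u = (-1, -4, 4), v = (4, 1, 3):
u·v = (-1)·4 + (-4)·1 + 4·3 = (-4) + (-4) + 12 = 4.
|u| = √((-1)² + (-4)² + 4²) = √33, |v| = √(4² + 1² + 3²) = √26, so |u||v| = √(33·26) = √858.
cos θ = (u·v)/(|u||v|) = 4/√858 ≈ 0.1366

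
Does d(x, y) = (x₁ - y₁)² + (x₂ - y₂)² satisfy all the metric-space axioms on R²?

No. The squared Euclidean distance fails the triangle inequality. Counterexample: x = (0, 0), y = (2, 5), z = (4, 10). d(x,z) = 4² + 10² = 116, but d(x,y) + d(y,z) = (2² + 5²) + (2² + 5²) = 29 + 29 = 58. Since 116 > 58, the triangle inequality is violated. (Note: √d, the ordinary Euclidean distance, IS a metric.)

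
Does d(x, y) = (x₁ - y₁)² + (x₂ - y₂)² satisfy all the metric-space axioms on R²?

No. The squared Euclidean distance fails the triangle inequality. Counterexample: x = (0, 0), y = (2, 2), z = (4, 4). d(x,z) = 4² + 4² = 32, but d(x,y) + d(y,z) = (2² + 2²) + (2² + 2²) = 8 + 8 = 16. Since 32 > 16, the triangle inequality is violated. (Note: √d, the ordinary Euclidean distance, IS a metric.)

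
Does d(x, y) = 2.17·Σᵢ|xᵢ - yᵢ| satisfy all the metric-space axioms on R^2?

Yes. The L1 (Manhattan) norm induces a metric on R^2, and multiplying a metric by a positive constant 2.17 > 0 preserves all four axioms: non-negativity (2.17·||x-y|| ≥ 0), identity (2.17·||x-y|| = 0 ⟺ ||x-y|| = 0 ⟺ x = y), symmetry (||x-y|| = ||y-x||), and the triangle inequality (2.17·||x-z|| ≤ 2.17·||x-y|| + 2.17·||y-z||). So d is a metric.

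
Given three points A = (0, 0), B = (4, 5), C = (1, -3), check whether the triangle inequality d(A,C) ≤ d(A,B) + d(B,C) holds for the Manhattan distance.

d(A,B) = 4 + 5 = 9, d(B,C) = 3 + 8 = 11, d(A,C) = 1 + 3 = 4.
d(A,C) = 4 ≤ 9 + 11 = 20. Triangle inequality is satisfied.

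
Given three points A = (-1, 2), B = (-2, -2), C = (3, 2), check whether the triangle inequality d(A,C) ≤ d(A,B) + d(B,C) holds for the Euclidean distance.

d(A,B) = √(1² + 4²) = √17 ≈ 4.1231, d(B,C) = √(5² + 4²) = √41 ≈ 6.4031, d(A,C) = √(4² + 0²) = √16 = 4.
d(A,C) = 4 ≤ 4.1231 + 6.4031 = 10.5262. Triangle inequality is satisfied.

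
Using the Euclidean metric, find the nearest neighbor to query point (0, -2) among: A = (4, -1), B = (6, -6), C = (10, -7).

Distances: d(A) ≈ 4.1231, d(B) ≈ 7.2111, d(C) ≈ 11.1803. Nearest: A = (4, -1) with distance 4.1231.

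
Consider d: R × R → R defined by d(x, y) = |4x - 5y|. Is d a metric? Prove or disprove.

No. d fails symmetry: d(8, 5) = |4·8 - 5·5| = |7| = 7, but d(5, 8) = |4·5 - 5·8| = |-20| = 20. Since 7 ≠ 20, d(x,y) ≠ d(y,x) in general.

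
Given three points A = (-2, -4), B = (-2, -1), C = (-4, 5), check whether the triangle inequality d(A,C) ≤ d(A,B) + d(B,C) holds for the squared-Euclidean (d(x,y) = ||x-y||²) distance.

d(A,B) = 0² + 3² = 9, d(B,C) = 2² + 6² = 40, d(A,C) = 2² + 9² = 85.
d(A,C) = 85 > 9 + 40 = 49. Triangle inequality is VIOLATED. (Squared-Euclidean is not a metric — this is a counterexample.)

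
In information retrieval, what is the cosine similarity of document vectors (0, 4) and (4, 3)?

With u = (0, 4), v = (4, 3):
u·v = 0·4 + 4·3 = 0 + 12 = 12.
|u| = √(0² + 4²) = √16, |v| = √(4² + 3²) = √25, so |u||v| = √(16·25) = √400 = 20.
cos θ = (u·v)/(|u||v|) = 12/20 = 0.6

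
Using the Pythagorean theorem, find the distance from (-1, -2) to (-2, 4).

√(Σ(x_i - y_i)²) = √((-1 - (-2))² + (-2 - 4)²)
= √(1² + (-6)²) = √(1 + 36) = √37 ≈ 6.0828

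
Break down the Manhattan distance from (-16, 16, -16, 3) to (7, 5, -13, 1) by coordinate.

Σ|x_i - y_i| = |-16 - 7| + |16 - 5| + |-16 - (-13)| + |3 - 1| = 23 + 11 + 3 + 2 = 39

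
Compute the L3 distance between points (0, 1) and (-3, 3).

(Σ|x_i - y_i|^3)^(1/3) = (|0 - (-3)|^3 + |1 - 3|^3)^(1/3)
= (3^3 + 2^3)^(1/3) = (27 + 8)^(1/3) = (35)^(1/3) ≈ 3.2711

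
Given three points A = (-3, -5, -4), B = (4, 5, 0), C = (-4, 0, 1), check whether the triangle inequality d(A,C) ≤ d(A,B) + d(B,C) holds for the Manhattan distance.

d(A,B) = 7 + 10 + 4 = 21, d(B,C) = 8 + 5 + 1 = 14, d(A,C) = 1 + 5 + 5 = 11.
d(A,C) = 11 ≤ 21 + 14 = 35. Triangle inequality is satisfied.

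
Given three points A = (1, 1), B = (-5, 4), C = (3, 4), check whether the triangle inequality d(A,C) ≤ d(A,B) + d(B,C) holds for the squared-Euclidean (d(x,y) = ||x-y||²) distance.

d(A,B) = 6² + 3² = 45, d(B,C) = 8² + 0² = 64, d(A,C) = 2² + 3² = 13.
d(A,C) = 13 ≤ 45 + 64 = 109. Triangle inequality is satisfied.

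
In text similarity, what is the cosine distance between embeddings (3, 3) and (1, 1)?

With u = (3, 3), v = (1, 1):
u·v = 3·1 + 3·1 = 3 + 3 = 6.
|u| = √(3² + 3²) = √18, |v| = √(1² + 1²) = √2, so |u||v| = √(18·2) = √36 = 6.
cos θ = (u·v)/(|u||v|) = 6/6 = 1
Cosine distance = 1 - cos θ = 1 - 1 = 0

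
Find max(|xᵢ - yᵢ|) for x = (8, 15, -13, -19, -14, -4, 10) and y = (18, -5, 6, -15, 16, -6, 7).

max(|x_i - y_i|) = max(|8 - 18|, |15 - (-5)|, |-13 - 6|, |-19 - (-15)|, |-14 - 16|, |-4 - (-6)|, |10 - 7|) = max(10, 20, 19, 4, 30, 2, 3) = 30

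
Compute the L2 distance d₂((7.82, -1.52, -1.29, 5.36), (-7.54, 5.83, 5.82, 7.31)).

√(Σ(x_i - y_i)²) = √((7.82 - (-7.54))² + (-1.52 - 5.83)² + (-1.29 - 5.82)² + (5.36 - 7.31)²)
= √(15.36² + (-7.35)² + (-7.11)² + (-1.95)²) = √(235.9296 + 54.0225 + 50.5521 + 3.8025) = √344.3067 ≈ 18.5555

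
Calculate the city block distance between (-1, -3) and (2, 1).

Σ|x_i - y_i| = |-1 - 2| + |-3 - 1| = 3 + 4 = 7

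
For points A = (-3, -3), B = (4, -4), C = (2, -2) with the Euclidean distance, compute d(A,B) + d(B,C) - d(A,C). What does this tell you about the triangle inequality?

d(A,B) = √(7² + 1²) = √50 ≈ 7.0711, d(B,C) = √(2² + 2²) = √8 ≈ 2.8284, d(A,C) = √(5² + 1²) = √26 ≈ 5.099.
d(A,B) + d(B,C) - d(A,C) = 7.0711 + 2.8284 - 5.099 = 9.8995 - 5.099 = 4.8005 (to 4 decimal places). This is ≥ 0, so the triangle inequality holds for these points.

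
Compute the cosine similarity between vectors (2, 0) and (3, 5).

With u = (2, 0), v = (3, 5):
u·v = 2·3 + 0·5 = 6 + 0 = 6.
|u| = √(2² + 0²) = √4, |v| = √(3² + 5²) = √34, so |u||v| = √(4·34) = √136.
cos θ = (u·v)/(|u||v|) = 6/√136 ≈ 0.5145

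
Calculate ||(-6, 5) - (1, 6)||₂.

√(Σ(x_i - y_i)²) = √((-6 - 1)² + (5 - 6)²)
= √((-7)² + (-1)²) = √(49 + 1) = √50 ≈ 7.0711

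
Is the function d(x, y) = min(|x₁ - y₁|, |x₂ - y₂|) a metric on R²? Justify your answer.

No. d fails identity of indiscernibles: take x = (-5, 0) and y = (-5, 2). Then d(x,y) = min(|-5 - (-5)|, |0 - 2|) = min(0, 2) = 0, yet x ≠ y.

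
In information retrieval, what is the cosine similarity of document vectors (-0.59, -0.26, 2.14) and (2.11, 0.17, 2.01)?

With u = (-0.59, -0.26, 2.14), v = (2.11, 0.17, 2.01):
u·v = (-0.59)·2.11 + (-0.26)·0.17 + 2.14·2.01 = (-1.2449) + (-0.0442) + 4.3014 = 3.0123.
|u| = √((-0.59)² + (-0.26)² + 2.14²) = √(0.3481 + 0.0676 + 4.5796) = √4.9953, |v| = √(2.11² + 0.17² + 2.01²) = √(4.4521 + 0.0289 + 4.0401) = √8.5211.
cos θ = (u·v)/(|u||v|) = 3.0123/(√4.9953·√8.5211) ≈ 0.4617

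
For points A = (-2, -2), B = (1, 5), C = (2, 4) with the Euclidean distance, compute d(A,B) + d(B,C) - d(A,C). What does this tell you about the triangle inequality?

d(A,B) = √(3² + 7²) = √58 ≈ 7.6158, d(B,C) = √(1² + 1²) = √2 ≈ 1.4142, d(A,C) = √(4² + 6²) = √52 ≈ 7.2111.
d(A,B) + d(B,C) - d(A,C) = 7.6158 + 1.4142 - 7.2111 = 9.03 - 7.2111 = 1.8189 (to 4 decimal places). This is ≥ 0, so the triangle inequality holds for these points.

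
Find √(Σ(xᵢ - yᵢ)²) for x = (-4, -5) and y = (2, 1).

√(Σ(x_i - y_i)²) = √((-4 - 2)² + (-5 - 1)²)
= √((-6)² + (-6)²) = √(36 + 36) = √72 ≈ 8.4853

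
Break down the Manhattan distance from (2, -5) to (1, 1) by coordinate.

Σ|x_i - y_i| = |2 - 1| + |-5 - 1| = 1 + 6 = 7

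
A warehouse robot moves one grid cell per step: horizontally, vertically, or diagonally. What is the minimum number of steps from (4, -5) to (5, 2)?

max(|x_i - y_i|) = max(|4 - 5|, |-5 - 2|) = max(1, 7) = 7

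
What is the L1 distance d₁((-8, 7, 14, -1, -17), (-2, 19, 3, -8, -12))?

Σ|x_i - y_i| = |-8 - (-2)| + |7 - 19| + |14 - 3| + |-1 - (-8)| + |-17 - (-12)| = 6 + 12 + 11 + 7 + 5 = 41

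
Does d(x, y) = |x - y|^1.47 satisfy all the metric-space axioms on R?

No. d(x,y) = |x-y|^1.47 fails the triangle inequality since p = 1.47 > 1. Counterexample: x = 3, y = 14, z = 25. d(x,z) = |3 - 25|^1.47 = 22^1.47 ≈ 94.0506, but d(x,y) + d(y,z) = 11^1.47 + 11^1.47 ≈ 33.9506 + 33.9506 = 67.9012. Since 94.0506 > 67.9012, the triangle inequality is violated.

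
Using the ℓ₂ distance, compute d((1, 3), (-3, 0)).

(Σ|x_i - y_i|^2)^(1/2) = (|1 - (-3)|^2 + |3 - 0|^2)^(1/2)
= (4^2 + 3^2)^(1/2) = (16 + 9)^(1/2) = (25)^(1/2) = 5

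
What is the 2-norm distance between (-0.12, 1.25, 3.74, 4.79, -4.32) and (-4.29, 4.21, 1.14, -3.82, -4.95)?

(Σ|x_i - y_i|^2)^(1/2) = (|-0.12 - (-4.29)|^2 + |1.25 - 4.21|^2 + |3.74 - 1.14|^2 + |4.79 - (-3.82)|^2 + |-4.32 - (-4.95)|^2)^(1/2)
= (4.17^2 + 2.96^2 + 2.6^2 + 8.61^2 + 0.63^2)^(1/2) = (17.3889 + 8.7616 + 6.76 + 74.1321 + 0.3969)^(1/2) = (107.4395)^(1/2) ≈ 10.3653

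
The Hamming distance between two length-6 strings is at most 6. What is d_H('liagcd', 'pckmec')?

Differing positions: 1, 2, 3, 4, 5, 6. Hamming distance = 6. The maximum possible Hamming distance for length-6 strings is 6, so d_H/6 = 6/6 = 1.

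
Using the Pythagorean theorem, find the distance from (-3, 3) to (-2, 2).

√(Σ(x_i - y_i)²) = √((-3 - (-2))² + (3 - 2)²)
= √((-1)² + 1²) = √(1 + 1) = √2 ≈ 1.4142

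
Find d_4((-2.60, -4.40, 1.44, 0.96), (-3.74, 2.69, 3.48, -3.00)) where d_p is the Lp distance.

(Σ|x_i - y_i|^4)^(1/4) = (|-2.6 - (-3.74)|^4 + |-4.4 - 2.69|^4 + |1.44 - 3.48|^4 + |0.96 - (-3)|^4)^(1/4)
= (1.14^4 + 7.09^4 + 2.04^4 + 3.96^4)^(1/4) ≈ (1.689 + 2526.8819 + 17.3189 + 245.9126)^(1/4) = (2791.8024)^(1/4) ≈ 7.2689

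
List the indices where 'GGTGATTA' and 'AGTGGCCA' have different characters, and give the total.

Differing positions: 1, 5, 6, 7. Hamming distance = 4.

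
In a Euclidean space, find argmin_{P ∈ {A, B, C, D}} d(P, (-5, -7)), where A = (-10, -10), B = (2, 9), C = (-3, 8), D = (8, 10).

Distances: d(A) ≈ 5.831, d(B) ≈ 17.4642, d(C) ≈ 15.1327, d(D) ≈ 21.4009. Nearest: A = (-10, -10) with distance 5.831.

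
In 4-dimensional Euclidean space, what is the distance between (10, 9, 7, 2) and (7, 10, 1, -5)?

√(Σ(x_i - y_i)²) = √((10 - 7)² + (9 - 10)² + (7 - 1)² + (2 - (-5))²)
= √(3² + (-1)² + 6² + 7²) = √(9 + 1 + 36 + 49) = √95 ≈ 9.7468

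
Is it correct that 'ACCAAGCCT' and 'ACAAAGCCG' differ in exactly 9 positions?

Differing positions: 3, 9. Hamming distance = 2, so the claim that d_H = 9 is false.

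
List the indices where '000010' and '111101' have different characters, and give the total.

Differing positions: 1, 2, 3, 4, 5, 6. Hamming distance = 6.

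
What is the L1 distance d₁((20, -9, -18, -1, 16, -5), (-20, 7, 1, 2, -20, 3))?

Σ|x_i - y_i| = |20 - (-20)| + |-9 - 7| + |-18 - 1| + |-1 - 2| + |16 - (-20)| + |-5 - 3| = 40 + 16 + 19 + 3 + 36 + 8 = 122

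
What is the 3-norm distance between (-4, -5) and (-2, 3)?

(Σ|x_i - y_i|^3)^(1/3) = (|-4 - (-2)|^3 + |-5 - 3|^3)^(1/3)
= (2^3 + 8^3)^(1/3) = (8 + 512)^(1/3) = (520)^(1/3) ≈ 8.0415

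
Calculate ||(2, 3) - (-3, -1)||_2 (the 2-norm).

(Σ|x_i - y_i|^2)^(1/2) = (|2 - (-3)|^2 + |3 - (-1)|^2)^(1/2)
= (5^2 + 4^2)^(1/2) = (25 + 16)^(1/2) = (41)^(1/2) ≈ 6.4031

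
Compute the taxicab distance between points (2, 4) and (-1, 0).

Σ|x_i - y_i| = |2 - (-1)| + |4 - 0| = 3 + 4 = 7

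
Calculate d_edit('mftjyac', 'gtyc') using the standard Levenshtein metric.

Let D[i][j] be the edit distance between the first i characters of 'mftjyac' and the first j characters of 'gtyc', with D[i][0] = i, D[0][j] = j, and D[i][j] = D[i-1][j-1] if the characters match, else 1 + min(D[i-1][j], D[i][j-1], D[i-1][j-1]). Filling the table (rows: prefixes of 'mftjyac', columns: prefixes of 'gtyc'):
     ε  g  t  y  c
  ε  0  1  2  3  4
  m  1  1  2  3  4
  f  2  2  2  3  4
  t  3  3  2  3  4
  j  4  4  3  3  4
  y  5  5  4  3  4
  a  6  6  5  4  4
  c  7  7  6  5  4
The bottom-right entry gives D[7][4] = 4, so no sequence of fewer than 4 edits works. Backtracking through the table gives one optimal edit sequence (4 edits):
  mftjyac → ftjyac (del m @1)
  ftjyac → gtjyac (sub f→g @1)
  gtjyac → gtyac (del j @3)
  gtyac → gtyc (del a @4)
Edit distance = 4.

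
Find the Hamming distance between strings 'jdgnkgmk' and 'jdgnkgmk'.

Differing positions: none. Hamming distance = 0.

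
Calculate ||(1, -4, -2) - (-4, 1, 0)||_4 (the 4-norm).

(Σ|x_i - y_i|^4)^(1/4) = (|1 - (-4)|^4 + |-4 - 1|^4 + |-2 - 0|^4)^(1/4)
= (5^4 + 5^4 + 2^4)^(1/4) = (625 + 625 + 16)^(1/4) = (1266)^(1/4) ≈ 5.965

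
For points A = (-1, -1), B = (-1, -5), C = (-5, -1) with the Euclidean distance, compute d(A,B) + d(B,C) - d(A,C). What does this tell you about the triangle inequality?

d(A,B) = √(0² + 4²) = √16 = 4, d(B,C) = √(4² + 4²) = √32 ≈ 5.6569, d(A,C) = √(4² + 0²) = √16 = 4.
d(A,B) + d(B,C) - d(A,C) = 4 + 5.6569 - 4 = 9.6569 - 4 = 5.6569 (to 4 decimal places). This is ≥ 0, so the triangle inequality holds for these points.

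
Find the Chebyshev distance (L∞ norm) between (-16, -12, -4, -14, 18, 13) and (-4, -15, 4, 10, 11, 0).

max(|x_i - y_i|) = max(|-16 - (-4)|, |-12 - (-15)|, |-4 - 4|, |-14 - 10|, |18 - 11|, |13 - 0|) = max(12, 3, 8, 24, 7, 13) = 24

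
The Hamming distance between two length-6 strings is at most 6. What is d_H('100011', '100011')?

Differing positions: none. Hamming distance = 0. The maximum possible Hamming distance for length-6 strings is 6, so d_H/6 = 0/6 = 0.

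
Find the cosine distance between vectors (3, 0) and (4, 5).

With u = (3, 0), v = (4, 5):
u·v = 3·4 + 0·5 = 12 + 0 = 12.
|u| = √(3² + 0²) = √9, |v| = √(4² + 5²) = √41, so |u||v| = √(9·41) = √369.
cos θ = (u·v)/(|u||v|) = 12/√369 ≈ 0.6247
Cosine distance = 1 - cos θ ≈ 1 - 0.6247 = 0.3753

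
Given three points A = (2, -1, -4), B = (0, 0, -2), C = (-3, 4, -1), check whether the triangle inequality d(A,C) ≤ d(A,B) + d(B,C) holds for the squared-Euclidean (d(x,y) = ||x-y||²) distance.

d(A,B) = 2² + 1² + 2² = 9, d(B,C) = 3² + 4² + 1² = 26, d(A,C) = 5² + 5² + 3² = 59.
d(A,C) = 59 > 9 + 26 = 35. Triangle inequality is VIOLATED. (Squared-Euclidean is not a metric — this is a counterexample.)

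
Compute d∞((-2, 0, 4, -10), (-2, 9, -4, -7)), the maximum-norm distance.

max(|x_i - y_i|) = max(|-2 - (-2)|, |0 - 9|, |4 - (-4)|, |-10 - (-7)|) = max(0, 9, 8, 3) = 9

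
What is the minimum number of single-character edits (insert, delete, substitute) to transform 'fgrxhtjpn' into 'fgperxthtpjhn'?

Let D[i][j] be the edit distance between the first i characters of 'fgrxhtjpn' and the first j characters of 'fgperxthtpjhn', with D[i][0] = i, D[0][j] = j, and D[i][j] = D[i-1][j-1] if the characters match, else 1 + min(D[i-1][j], D[i][j-1], D[i-1][j-1]). Filling the table (rows: prefixes of 'fgrxhtjpn', columns: prefixes of 'fgperxthtpjhn'):
     ε  f  g  p  e  r  x  t  h  t  p  j  h  n
  ε  0  1  2  3  4  5  6  7  8  9 10 11 12 13
  f  1  0  1  2  3  4  5  6  7  8  9 10 11 12
  g  2  1  0  1  2  3  4  5  6  7  8  9 10 11
  r  3  2  1  1  2  2  3  4  5  6  7  8  9 10
  x  4  3  2  2  2  3  2  3  4  5  6  7  8  9
  h  5  4  3  3  3  3  3  3  3  4  5  6  7  8
  t  6  5  4  4  4  4  4  3  4  3  4  5  6  7
  j  7  6  5  5  5  5  5  4  4  4  4  4  5  6
  p  8  7  6  5  6  6  6  5  5  5  4  5  5  6
  n  9  8  7  6  6  7  7  6  6  6  5  5  6  5
The bottom-right entry gives D[9][13] = 5, so no sequence of fewer than 5 edits works. Backtracking through the table gives one optimal edit sequence (5 edits):
  fgrxhtjpn → fgprxhtjpn (ins p @3)
  fgprxhtjpn → fgperxhtjpn (ins e @4)
  fgperxhtjpn → fgperxthtjpn (ins t @7)
  fgperxthtjpn → fgperxthtpjpn (ins p @10)
  fgperxthtpjpn → fgperxthtpjhn (sub p→h @12)
Edit distance = 5.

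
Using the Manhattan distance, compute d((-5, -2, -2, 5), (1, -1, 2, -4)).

Σ|x_i - y_i| = |-5 - 1| + |-2 - (-1)| + |-2 - 2| + |5 - (-4)| = 6 + 1 + 4 + 9 = 20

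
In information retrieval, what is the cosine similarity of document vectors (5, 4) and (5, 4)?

With u = (5, 4), v = (5, 4):
u·v = 5·5 + 4·4 = 25 + 16 = 41.
|u| = √(5² + 4²) = √41, |v| = √(5² + 4²) = √41, so |u||v| = √(41·41) = √1681 = 41.
cos θ = (u·v)/(|u||v|) = 41/41 = 1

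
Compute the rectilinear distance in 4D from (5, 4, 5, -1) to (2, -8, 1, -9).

Σ|x_i - y_i| = |5 - 2| + |4 - (-8)| + |5 - 1| + |-1 - (-9)| = 3 + 12 + 4 + 8 = 27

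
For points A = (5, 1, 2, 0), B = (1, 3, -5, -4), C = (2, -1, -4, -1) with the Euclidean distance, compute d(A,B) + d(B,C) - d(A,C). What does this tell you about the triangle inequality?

d(A,B) = √(4² + 2² + 7² + 4²) = √85 ≈ 9.2195, d(B,C) = √(1² + 4² + 1² + 3²) = √27 ≈ 5.1962, d(A,C) = √(3² + 2² + 6² + 1²) = √50 ≈ 7.0711.
d(A,B) + d(B,C) - d(A,C) = 9.2195 + 5.1962 - 7.0711 = 14.4157 - 7.0711 = 7.3446 (to 4 decimal places). This is ≥ 0, so the triangle inequality holds for these points.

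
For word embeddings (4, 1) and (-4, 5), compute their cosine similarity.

With u = (4, 1), v = (-4, 5):
u·v = 4·(-4) + 1·5 = (-16) + 5 = -11.
|u| = √(4² + 1²) = √17, |v| = √((-4)² + 5²) = √41, so |u||v| = √(17·41) = √697.
cos θ = (u·v)/(|u||v|) = -11/√697 ≈ -0.4167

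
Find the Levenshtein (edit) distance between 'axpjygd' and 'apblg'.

Let D[i][j] be the edit distance between the first i characters of 'axpjygd' and the first j characters of 'apblg', with D[i][0] = i, D[0][j] = j, and D[i][j] = D[i-1][j-1] if the characters match, else 1 + min(D[i-1][j], D[i][j-1], D[i-1][j-1]). Filling the table (rows: prefixes of 'axpjygd', columns: prefixes of 'apblg'):
     ε  a  p  b  l  g
  ε  0  1  2  3  4  5
  a  1  0  1  2  3  4
  x  2  1  1  2  3  4
  p  3  2  1  2  3  4
  j  4  3  2  2  3  4
  y  5  4  3  3  3  4
  g  6  5  4  4  4  3
  d  7  6  5  5  5  4
The bottom-right entry gives D[7][5] = 4, so no sequence of fewer than 4 edits works. Backtracking through the table gives one optimal edit sequence (4 edits):
  axpjygd → apjygd (del x @2)
  apjygd → apbygd (sub j→b @3)
  apbygd → apblgd (sub y→l @4)
  apblgd → apblg (del d @6)
Edit distance = 4.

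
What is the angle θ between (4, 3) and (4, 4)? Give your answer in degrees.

With u = (4, 3), v = (4, 4):
u·v = 4·4 + 3·4 = 16 + 12 = 28.
|u| = √(4² + 3²) = √25, |v| = √(4² + 4²) = √32, so |u||v| = √(25·32) = √800.
cos θ = (u·v)/(|u||v|) = 28/√800 ≈ 0.989949
θ = arccos(0.989949) ≈ 8.13°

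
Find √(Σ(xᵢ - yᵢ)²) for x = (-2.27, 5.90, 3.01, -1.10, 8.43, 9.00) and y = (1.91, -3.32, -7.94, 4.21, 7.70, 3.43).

√(Σ(x_i - y_i)²) = √((-2.27 - 1.91)² + (5.9 - (-3.32))² + (3.01 - (-7.94))² + (-1.1 - 4.21)² + (8.43 - 7.7)² + (9 - 3.43)²)
= √((-4.18)² + 9.22² + 10.95² + (-5.31)² + 0.73² + 5.57²) = √(17.4724 + 85.0084 + 119.9025 + 28.1961 + 0.5329 + 31.0249) = √282.1372 ≈ 16.7969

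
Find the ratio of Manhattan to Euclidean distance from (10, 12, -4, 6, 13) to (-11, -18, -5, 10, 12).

L1 = |10 - (-11)| + |12 - (-18)| + |-4 - (-5)| + |6 - 10| + |13 - 12| = 21 + 30 + 1 + 4 + 1 = 57
L2 = √(21² + 30² + 1² + 4² + 1²) = √1359 ≈ 36.8646
L1 ≥ L2 always (equality iff movement is along one axis); L1 > L2 here.
Ratio L1/L2 = 57/√1359 ≈ 1.5462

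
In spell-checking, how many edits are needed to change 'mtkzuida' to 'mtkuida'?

Let D[i][j] be the edit distance between the first i characters of 'mtkzuida' and the first j characters of 'mtkuida', with D[i][0] = i, D[0][j] = j, and D[i][j] = D[i-1][j-1] if the characters match, else 1 + min(D[i-1][j], D[i][j-1], D[i-1][j-1]). Filling the table (rows: prefixes of 'mtkzuida', columns: prefixes of 'mtkuida'):
     ε  m  t  k  u  i  d  a
  ε  0  1  2  3  4  5  6  7
  m  1  0  1  2  3  4  5  6
  t  2  1  0  1  2  3  4  5
  k  3  2  1  0  1  2  3  4
  z  4  3  2  1  1  2  3  4
  u  5  4  3  2  1  2  3  4
  i  6  5  4  3  2  1  2  3
  d  7  6  5  4  3  2  1  2
  a  8  7  6  5  4  3  2  1
The bottom-right entry gives D[8][7] = 1, so no sequence of fewer than 1 edit works. Backtracking through the table gives one optimal edit sequence (1 edit):
  mtkzuida → mtkuida (del z @4)
Edit distance = 1.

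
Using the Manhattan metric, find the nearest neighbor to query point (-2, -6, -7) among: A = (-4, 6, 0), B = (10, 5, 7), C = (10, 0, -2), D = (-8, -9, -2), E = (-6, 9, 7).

Distances: d(A) = 21, d(B) = 37, d(C) = 23, d(D) = 14, d(E) = 33. Nearest: D = (-8, -9, -2) with distance 14.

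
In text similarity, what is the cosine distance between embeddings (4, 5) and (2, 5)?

With u = (4, 5), v = (2, 5):
u·v = 4·2 + 5·5 = 8 + 25 = 33.
|u| = √(4² + 5²) = √41, |v| = √(2² + 5²) = √29, so |u||v| = √(41·29) = √1189.
cos θ = (u·v)/(|u||v|) = 33/√1189 ≈ 0.957
Cosine distance = 1 - cos θ ≈ 1 - 0.957 = 0.043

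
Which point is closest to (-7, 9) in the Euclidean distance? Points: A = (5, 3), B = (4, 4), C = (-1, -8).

Distances: d(A) ≈ 13.4164, d(B) ≈ 12.083, d(C) ≈ 18.0278. Nearest: B = (4, 4) with distance 12.083.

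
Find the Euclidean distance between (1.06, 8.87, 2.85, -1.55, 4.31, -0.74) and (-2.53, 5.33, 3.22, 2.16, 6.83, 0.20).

√(Σ(x_i - y_i)²) = √((1.06 - (-2.53))² + (8.87 - 5.33)² + (2.85 - 3.22)² + (-1.55 - 2.16)² + (4.31 - 6.83)² + (-0.74 - 0.2)²)
= √(3.59² + 3.54² + (-0.37)² + (-3.71)² + (-2.52)² + (-0.94)²) = √(12.8881 + 12.5316 + 0.1369 + 13.7641 + 6.3504 + 0.8836) = √46.5547 ≈ 6.8231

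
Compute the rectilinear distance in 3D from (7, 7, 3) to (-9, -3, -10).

Σ|x_i - y_i| = |7 - (-9)| + |7 - (-3)| + |3 - (-10)| = 16 + 10 + 13 = 39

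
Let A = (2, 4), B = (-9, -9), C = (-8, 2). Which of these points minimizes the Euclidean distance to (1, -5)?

Distances: d(A) ≈ 9.0554, d(B) ≈ 10.7703, d(C) ≈ 11.4018. Nearest: A = (2, 4) with distance 9.0554.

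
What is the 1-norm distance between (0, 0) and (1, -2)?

Σ|x_i - y_i| = |0 - 1| + |0 - (-2)| = 1 + 2 = 3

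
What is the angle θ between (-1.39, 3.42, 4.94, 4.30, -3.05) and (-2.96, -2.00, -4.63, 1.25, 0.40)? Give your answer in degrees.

With u = (-1.39, 3.42, 4.94, 4.30, -3.05), v = (-2.96, -2.00, -4.63, 1.25, 0.40):
u·v = (-1.39)·(-2.96) + 3.42·(-2) + 4.94·(-4.63) + 4.3·1.25 + (-3.05)·0.4 = 4.1144 + (-6.84) + (-22.8722) + 5.375 + (-1.22) = -21.4428.
|u| = √((-1.39)² + 3.42² + 4.94² + 4.3² + (-3.05)²) = √(1.9321 + 11.6964 + 24.4036 + 18.49 + 9.3025) = √65.8246, |v| = √((-2.96)² + (-2)² + (-4.63)² + 1.25² + 0.4²) = √(8.7616 + 4 + 21.4369 + 1.5625 + 0.16) = √35.921.
cos θ = (u·v)/(|u||v|) = -21.4428/(√65.8246·√35.921) ≈ -0.440974
θ = arccos(-0.440974) ≈ 116.17°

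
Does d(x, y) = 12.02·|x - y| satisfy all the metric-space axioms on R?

Yes. Since |x - y| is a metric on R and 12.02 > 0, the positive scalar multiple 12.02·|x - y| is also a metric: scaling by a positive constant preserves non-negativity, identity (d=0 ⟺ |x-y|=0 ⟺ x=y), symmetry, and the triangle inequality.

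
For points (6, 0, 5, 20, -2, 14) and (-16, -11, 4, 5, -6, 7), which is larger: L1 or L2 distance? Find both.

L1 = |6 - (-16)| + |0 - (-11)| + |5 - 4| + |20 - 5| + |-2 - (-6)| + |14 - 7| = 22 + 11 + 1 + 15 + 4 + 7 = 60
L2 = √(22² + 11² + 1² + 15² + 4² + 7²) = √896 ≈ 29.9333
L1 ≥ L2 always (equality iff movement is along one axis); L1 > L2 here.
Ratio L1/L2 = 60/√896 ≈ 2.0045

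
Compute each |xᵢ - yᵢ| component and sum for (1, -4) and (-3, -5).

Σ|x_i - y_i| = |1 - (-3)| + |-4 - (-5)| = 4 + 1 = 5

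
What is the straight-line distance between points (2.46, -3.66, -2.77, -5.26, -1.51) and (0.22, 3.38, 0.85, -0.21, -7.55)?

√(Σ(x_i - y_i)²) = √((2.46 - 0.22)² + (-3.66 - 3.38)² + (-2.77 - 0.85)² + (-5.26 - (-0.21))² + (-1.51 - (-7.55))²)
= √(2.24² + (-7.04)² + (-3.62)² + (-5.05)² + 6.04²) = √(5.0176 + 49.5616 + 13.1044 + 25.5025 + 36.4816) = √129.6677 ≈ 11.3872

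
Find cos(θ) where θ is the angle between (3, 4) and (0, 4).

With u = (3, 4), v = (0, 4):
u·v = 3·0 + 4·4 = 0 + 16 = 16.
|u| = √(3² + 4²) = √25, |v| = √(0² + 4²) = √16, so |u||v| = √(25·16) = √400 = 20.
cos θ = (u·v)/(|u||v|) = 16/20 = 0.8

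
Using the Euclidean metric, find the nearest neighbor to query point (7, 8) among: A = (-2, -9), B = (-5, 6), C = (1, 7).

Distances: d(A) ≈ 19.2354, d(B) ≈ 12.1655, d(C) ≈ 6.0828. Nearest: C = (1, 7) with distance 6.0828.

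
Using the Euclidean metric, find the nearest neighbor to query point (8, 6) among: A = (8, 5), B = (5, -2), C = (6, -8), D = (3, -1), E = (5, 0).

Distances: d(A) = 1, d(B) ≈ 8.544, d(C) ≈ 14.1421, d(D) ≈ 8.6023, d(E) ≈ 6.7082. Nearest: A = (8, 5) with distance 1.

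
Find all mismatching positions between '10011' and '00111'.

Differing positions: 1, 3. Hamming distance = 2.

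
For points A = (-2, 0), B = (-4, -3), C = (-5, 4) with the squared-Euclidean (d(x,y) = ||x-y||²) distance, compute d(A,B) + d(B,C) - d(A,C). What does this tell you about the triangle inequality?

d(A,B) = 2² + 3² = 13, d(B,C) = 1² + 7² = 50, d(A,C) = 3² + 4² = 25.
d(A,B) + d(B,C) - d(A,C) = 13 + 50 - 25 = 63 - 25 = 38. This is ≥ 0, so the triangle inequality holds for these points.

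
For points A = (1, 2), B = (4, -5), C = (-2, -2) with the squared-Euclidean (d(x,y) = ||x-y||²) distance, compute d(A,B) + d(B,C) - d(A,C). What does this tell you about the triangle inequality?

d(A,B) = 3² + 7² = 58, d(B,C) = 6² + 3² = 45, d(A,C) = 3² + 4² = 25.
d(A,B) + d(B,C) - d(A,C) = 58 + 45 - 25 = 103 - 25 = 78. This is ≥ 0, so the triangle inequality holds for these points.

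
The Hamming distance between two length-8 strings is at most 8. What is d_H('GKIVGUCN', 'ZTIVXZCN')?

Differing positions: 1, 2, 5, 6. Hamming distance = 4. The maximum possible Hamming distance for length-8 strings is 8, so d_H/8 = 4/8 = 0.5.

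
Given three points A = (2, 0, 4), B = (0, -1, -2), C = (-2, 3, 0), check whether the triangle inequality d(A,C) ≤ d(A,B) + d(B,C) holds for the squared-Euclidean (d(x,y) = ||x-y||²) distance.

d(A,B) = 2² + 1² + 6² = 41, d(B,C) = 2² + 4² + 2² = 24, d(A,C) = 4² + 3² + 4² = 41.
d(A,C) = 41 ≤ 41 + 24 = 65. Triangle inequality is satisfied.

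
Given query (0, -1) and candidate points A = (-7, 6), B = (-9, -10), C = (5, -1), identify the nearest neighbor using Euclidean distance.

Distances: d(A) ≈ 9.8995, d(B) ≈ 12.7279, d(C) = 5. Nearest: C = (5, -1) with distance 5.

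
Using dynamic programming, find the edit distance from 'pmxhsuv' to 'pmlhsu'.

Let D[i][j] be the edit distance between the first i characters of 'pmxhsuv' and the first j characters of 'pmlhsu', with D[i][0] = i, D[0][j] = j, and D[i][j] = D[i-1][j-1] if the characters match, else 1 + min(D[i-1][j], D[i][j-1], D[i-1][j-1]). Filling the table (rows: prefixes of 'pmxhsuv', columns: prefixes of 'pmlhsu'):
     ε  p  m  l  h  s  u
  ε  0  1  2  3  4  5  6
  p  1  0  1  2  3  4  5
  m  2  1  0  1  2  3  4
  x  3  2  1  1  2  3  4
  h  4  3  2  2  1  2  3
  s  5  4  3  3  2  1  2
  u  6  5  4  4  3  2  1
  v  7  6  5  5  4  3  2
The bottom-right entry gives D[7][6] = 2, so no sequence of fewer than 2 edits works. Backtracking through the table gives one optimal edit sequence (2 edits):
  pmxhsuv → pmlhsuv (sub x→l @3)
  pmlhsuv → pmlhsu (del v @7)
Edit distance = 2.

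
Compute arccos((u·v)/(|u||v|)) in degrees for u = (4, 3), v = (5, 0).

With u = (4, 3), v = (5, 0):
u·v = 4·5 + 3·0 = 20 + 0 = 20.
|u| = √(4² + 3²) = √25, |v| = √(5² + 0²) = √25, so |u||v| = √(25·25) = √625 = 25.
cos θ = (u·v)/(|u||v|) = 20/25 = 0.8
θ = arccos(0.8) ≈ 36.87°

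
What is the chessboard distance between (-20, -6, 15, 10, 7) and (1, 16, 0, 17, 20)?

max(|x_i - y_i|) = max(|-20 - 1|, |-6 - 16|, |15 - 0|, |10 - 17|, |7 - 20|) = max(21, 22, 15, 7, 13) = 22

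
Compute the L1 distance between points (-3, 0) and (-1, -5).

Σ|x_i - y_i| = |-3 - (-1)| + |0 - (-5)| = 2 + 5 = 7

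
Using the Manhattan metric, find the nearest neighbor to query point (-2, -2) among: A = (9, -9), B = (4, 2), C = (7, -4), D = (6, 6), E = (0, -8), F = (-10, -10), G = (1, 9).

Distances: d(A) = 18, d(B) = 10, d(C) = 11, d(D) = 16, d(E) = 8, d(F) = 16, d(G) = 14. Nearest: E = (0, -8) with distance 8.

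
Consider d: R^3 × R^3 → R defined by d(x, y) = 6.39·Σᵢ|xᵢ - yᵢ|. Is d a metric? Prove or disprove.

Yes. The L1 (Manhattan) norm induces a metric on R^3, and multiplying a metric by a positive constant 6.39 > 0 preserves all four axioms: non-negativity (6.39·||x-y|| ≥ 0), identity (6.39·||x-y|| = 0 ⟺ ||x-y|| = 0 ⟺ x = y), symmetry (||x-y|| = ||y-x||), and the triangle inequality (6.39·||x-z|| ≤ 6.39·||x-y|| + 6.39·||y-z||). So d is a metric.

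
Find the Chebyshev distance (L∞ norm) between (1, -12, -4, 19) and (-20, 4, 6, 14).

max(|x_i - y_i|) = max(|1 - (-20)|, |-12 - 4|, |-4 - 6|, |19 - 14|) = max(21, 16, 10, 5) = 21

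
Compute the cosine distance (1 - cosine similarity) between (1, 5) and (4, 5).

With u = (1, 5), v = (4, 5):
u·v = 1·4 + 5·5 = 4 + 25 = 29.
|u| = √(1² + 5²) = √26, |v| = √(4² + 5²) = √41, so |u||v| = √(26·41) = √1066.
cos θ = (u·v)/(|u||v|) = 29/√1066 ≈ 0.8882
Cosine distance = 1 - cos θ ≈ 1 - 0.8882 = 0.1118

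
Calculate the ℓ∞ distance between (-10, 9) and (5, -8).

max(|x_i - y_i|) = max(|-10 - 5|, |9 - (-8)|) = max(15, 17) = 17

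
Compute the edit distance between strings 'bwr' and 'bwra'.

Let D[i][j] be the edit distance between the first i characters of 'bwr' and the first j characters of 'bwra', with D[i][0] = i, D[0][j] = j, and D[i][j] = D[i-1][j-1] if the characters match, else 1 + min(D[i-1][j], D[i][j-1], D[i-1][j-1]). Filling the table (rows: prefixes of 'bwr', columns: prefixes of 'bwra'):
     ε  b  w  r  a
  ε  0  1  2  3  4
  b  1  0  1  2  3
  w  2  1  0  1  2
  r  3  2  1  0  1
The bottom-right entry gives D[3][4] = 1, so no sequence of fewer than 1 edit works. Backtracking through the table gives one optimal edit sequence (1 edit):
  bwr → bwra (ins a @4)
Edit distance = 1.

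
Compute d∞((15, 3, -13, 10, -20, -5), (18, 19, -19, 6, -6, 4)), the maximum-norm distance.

max(|x_i - y_i|) = max(|15 - 18|, |3 - 19|, |-13 - (-19)|, |10 - 6|, |-20 - (-6)|, |-5 - 4|) = max(3, 16, 6, 4, 14, 9) = 16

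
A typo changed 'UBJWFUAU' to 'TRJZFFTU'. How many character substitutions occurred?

Differing positions: 1, 2, 4, 6, 7. Hamming distance = 5.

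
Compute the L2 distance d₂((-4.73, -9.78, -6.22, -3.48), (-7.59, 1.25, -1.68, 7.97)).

√(Σ(x_i - y_i)²) = √((-4.73 - (-7.59))² + (-9.78 - 1.25)² + (-6.22 - (-1.68))² + (-3.48 - 7.97)²)
= √(2.86² + (-11.03)² + (-4.54)² + (-11.45)²) = √(8.1796 + 121.6609 + 20.6116 + 131.1025) = √281.5546 ≈ 16.7796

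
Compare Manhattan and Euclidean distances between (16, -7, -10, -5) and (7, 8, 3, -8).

L1 = |16 - 7| + |-7 - 8| + |-10 - 3| + |-5 - (-8)| = 9 + 15 + 13 + 3 = 40
L2 = √(9² + 15² + 13² + 3²) = √484 = 22
L1 ≥ L2 always (equality iff movement is along one axis); L1 > L2 here.
Ratio L1/L2 = 40/22 ≈ 1.8182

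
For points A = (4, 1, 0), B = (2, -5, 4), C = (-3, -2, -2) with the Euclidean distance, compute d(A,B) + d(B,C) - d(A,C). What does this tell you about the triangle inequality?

d(A,B) = √(2² + 6² + 4²) = √56 ≈ 7.4833, d(B,C) = √(5² + 3² + 6²) = √70 ≈ 8.3666, d(A,C) = √(7² + 3² + 2²) = √62 ≈ 7.874.
d(A,B) + d(B,C) - d(A,C) = 7.4833 + 8.3666 - 7.874 = 15.8499 - 7.874 = 7.9759 (to 4 decimal places). This is ≥ 0, so the triangle inequality holds for these points.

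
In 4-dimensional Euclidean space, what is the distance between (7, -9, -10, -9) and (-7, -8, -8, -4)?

√(Σ(x_i - y_i)²) = √((7 - (-7))² + (-9 - (-8))² + (-10 - (-8))² + (-9 - (-4))²)
= √(14² + (-1)² + (-2)² + (-5)²) = √(196 + 1 + 4 + 25) = √226 ≈ 15.0333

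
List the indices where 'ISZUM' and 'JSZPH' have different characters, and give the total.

Differing positions: 1, 4, 5. Hamming distance = 3.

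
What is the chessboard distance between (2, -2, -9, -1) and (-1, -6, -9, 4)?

max(|x_i - y_i|) = max(|2 - (-1)|, |-2 - (-6)|, |-9 - (-9)|, |-1 - 4|) = max(3, 4, 0, 5) = 5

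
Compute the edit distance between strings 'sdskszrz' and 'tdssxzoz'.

Let D[i][j] be the edit distance between the first i characters of 'sdskszrz' and the first j characters of 'tdssxzoz', with D[i][0] = i, D[0][j] = j, and D[i][j] = D[i-1][j-1] if the characters match, else 1 + min(D[i-1][j], D[i][j-1], D[i-1][j-1]). Filling the table (rows: prefixes of 'sdskszrz', columns: prefixes of 'tdssxzoz'):
     ε  t  d  s  s  x  z  o  z
  ε  0  1  2  3  4  5  6  7  8
  s  1  1  2  2  3  4  5  6  7
  d  2  2  1  2  3  4  5  6  7
  s  3  3  2  1  2  3  4  5  6
  k  4  4  3  2  2  3  4  5  6
  s  5  5  4  3  2  3  4  5  6
  z  6  6  5  4  3  3  3  4  5
  r  7  7  6  5  4  4  4  4  5
  z  8  8  7  6  5  5  4  5  4
The bottom-right entry gives D[8][8] = 4, so no sequence of fewer than 4 edits works. Backtracking through the table gives one optimal edit sequence (4 edits):
  sdskszrz → tdskszrz (sub s→t @1)
  tdskszrz → tdssszrz (sub k→s @4)
  tdssszrz → tdssxzrz (sub s→x @5)
  tdssxzrz → tdssxzoz (sub r→o @7)
Edit distance = 4.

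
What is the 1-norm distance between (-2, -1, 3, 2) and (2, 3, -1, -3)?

Σ|x_i - y_i| = |-2 - 2| + |-1 - 3| + |3 - (-1)| + |2 - (-3)| = 4 + 4 + 4 + 5 = 17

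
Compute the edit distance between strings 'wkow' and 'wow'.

Let D[i][j] be the edit distance between the first i characters of 'wkow' and the first j characters of 'wow', with D[i][0] = i, D[0][j] = j, and D[i][j] = D[i-1][j-1] if the characters match, else 1 + min(D[i-1][j], D[i][j-1], D[i-1][j-1]). Filling the table (rows: prefixes of 'wkow', columns: prefixes of 'wow'):
     ε  w  o  w
  ε  0  1  2  3
  w  1  0  1  2
  k  2  1  1  2
  o  3  2  1  2
  w  4  3  2  1
The bottom-right entry gives D[4][3] = 1, so no sequence of fewer than 1 edit works. Backtracking through the table gives one optimal edit sequence (1 edit):
  wkow → wow (del k @2)
Edit distance = 1.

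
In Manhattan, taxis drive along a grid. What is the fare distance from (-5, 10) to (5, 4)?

Σ|x_i - y_i| = |-5 - 5| + |10 - 4| = 10 + 6 = 16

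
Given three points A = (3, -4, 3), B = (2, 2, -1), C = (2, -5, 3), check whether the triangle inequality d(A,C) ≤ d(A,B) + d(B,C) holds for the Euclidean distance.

d(A,B) = √(1² + 6² + 4²) = √53 ≈ 7.2801, d(B,C) = √(0² + 7² + 4²) = √65 ≈ 8.0623, d(A,C) = √(1² + 1² + 0²) = √2 ≈ 1.4142.
d(A,C) ≈ 1.4142 ≤ 7.2801 + 8.0623 = 15.3424. Triangle inequality is satisfied.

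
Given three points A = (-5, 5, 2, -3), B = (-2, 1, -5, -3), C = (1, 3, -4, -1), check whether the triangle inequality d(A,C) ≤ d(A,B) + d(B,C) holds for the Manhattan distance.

d(A,B) = 3 + 4 + 7 + 0 = 14, d(B,C) = 3 + 2 + 1 + 2 = 8, d(A,C) = 6 + 2 + 6 + 2 = 16.
d(A,C) = 16 ≤ 14 + 8 = 22. Triangle inequality is satisfied.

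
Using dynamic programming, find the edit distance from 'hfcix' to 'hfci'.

Let D[i][j] be the edit distance between the first i characters of 'hfcix' and the first j characters of 'hfci', with D[i][0] = i, D[0][j] = j, and D[i][j] = D[i-1][j-1] if the characters match, else 1 + min(D[i-1][j], D[i][j-1], D[i-1][j-1]). Filling the table (rows: prefixes of 'hfcix', columns: prefixes of 'hfci'):
     ε  h  f  c  i
  ε  0  1  2  3  4
  h  1  0  1  2  3
  f  2  1  0  1  2
  c  3  2  1  0  1
  i  4  3  2  1  0
  x  5  4  3  2  1
The bottom-right entry gives D[5][4] = 1, so no sequence of fewer than 1 edit works. Backtracking through the table gives one optimal edit sequence (1 edit):
  hfcix → hfci (del x @5)
Edit distance = 1.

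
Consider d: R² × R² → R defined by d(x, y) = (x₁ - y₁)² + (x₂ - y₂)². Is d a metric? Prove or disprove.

No. The squared Euclidean distance fails the triangle inequality. Counterexample: x = (0, 0), y = (2, 1), z = (4, 2). d(x,z) = 4² + 2² = 20, but d(x,y) + d(y,z) = (2² + 1²) + (2² + 1²) = 5 + 5 = 10. Since 20 > 10, the triangle inequality is violated. (Note: √d, the ordinary Euclidean distance, IS a metric.)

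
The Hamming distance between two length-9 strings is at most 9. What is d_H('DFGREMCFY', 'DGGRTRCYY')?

Differing positions: 2, 5, 6, 8. Hamming distance = 4. The maximum possible Hamming distance for length-9 strings is 9, so d_H/9 = 4/9 ≈ 0.4444.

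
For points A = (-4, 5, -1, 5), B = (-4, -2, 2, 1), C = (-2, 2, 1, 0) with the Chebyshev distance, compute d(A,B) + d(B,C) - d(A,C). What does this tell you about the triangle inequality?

d(A,B) = max(0, 7, 3, 4) = 7, d(B,C) = max(2, 4, 1, 1) = 4, d(A,C) = max(2, 3, 2, 5) = 5.
d(A,B) + d(B,C) - d(A,C) = 7 + 4 - 5 = 11 - 5 = 6. This is ≥ 0, so the triangle inequality holds for these points.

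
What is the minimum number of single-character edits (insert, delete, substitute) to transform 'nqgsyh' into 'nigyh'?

Let D[i][j] be the edit distance between the first i characters of 'nqgsyh' and the first j characters of 'nigyh', with D[i][0] = i, D[0][j] = j, and D[i][j] = D[i-1][j-1] if the characters match, else 1 + min(D[i-1][j], D[i][j-1], D[i-1][j-1]). Filling the table (rows: prefixes of 'nqgsyh', columns: prefixes of 'nigyh'):
     ε  n  i  g  y  h
  ε  0  1  2  3  4  5
  n  1  0  1  2  3  4
  q  2  1  1  2  3  4
  g  3  2  2  1  2  3
  s  4  3  3  2  2  3
  y  5  4  4  3  2  3
  h  6  5  5  4  3  2
The bottom-right entry gives D[6][5] = 2, so no sequence of fewer than 2 edits works. Backtracking through the table gives one optimal edit sequence (2 edits):
  nqgsyh → nigsyh (sub q→i @2)
  nigsyh → nigyh (del s @4)
Edit distance = 2.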